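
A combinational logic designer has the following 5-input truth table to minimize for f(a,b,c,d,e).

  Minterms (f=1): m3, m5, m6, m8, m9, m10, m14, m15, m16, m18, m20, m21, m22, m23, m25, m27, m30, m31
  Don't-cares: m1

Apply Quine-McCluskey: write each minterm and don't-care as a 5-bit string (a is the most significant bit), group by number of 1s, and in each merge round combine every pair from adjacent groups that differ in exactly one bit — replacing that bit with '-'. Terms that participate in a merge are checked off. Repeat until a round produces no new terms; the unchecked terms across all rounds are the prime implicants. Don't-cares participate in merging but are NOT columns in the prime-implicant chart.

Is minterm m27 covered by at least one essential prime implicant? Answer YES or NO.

NO

[col 0] 00001*, 00011*, 00101*, 00110*, 01000*, 01001*, 01010*, 01110*, 01111*, 10000*, 10010*, 10100*, 10101*, 10110*, 10111*, 11001*, 11011*, 11110*, 11111*
[col 1] -0101, -0110*, -1001, -1110*, -1111*, 0-001, 0-110*, 00-01, 000-1, 01-10, 010-0, 0100-, 0111-*, 1-110*, 1-111*, 10-00*, 10-10*, 100-0*, 101-0*, 101-1*, 1010-*, 1011-*, 11-11, 110-1, 1111-*
[col 2] --110, -111-, 1-11-, 10--0, 101--
Prime implicants: --110, -0101, -1001, -111-, 0-001, 00-01, 000-1, 01-10, 010-0, 0100-, 1-11-, 10--0, 101--, 11-11, 110-1
PI chart (minterm → PIs covering it):
  3 | 000-1  (sole → essential)
  5 | -0101,00-01
  6 | --110  (sole → essential)
  8 | 010-0,0100-
  9 | -1001,0-001,0100-
  10 | 01-10,010-0
  14 | --110,-111-,01-10
  15 | -111-  (sole → essential)
  16 | 10--0  (sole → essential)
  18 | 10--0  (sole → essential)
  20 | 10--0,101--
  21 | -0101,101--
  22 | --110,1-11-,10--0,101--
  23 | 1-11-,101--
  25 | -1001,110-1
  27 | 11-11,110-1
  30 | --110,-111-,1-11-
  31 | -111-,1-11-,11-11
Essential prime implicants: --110, -111-, 000-1, 10--0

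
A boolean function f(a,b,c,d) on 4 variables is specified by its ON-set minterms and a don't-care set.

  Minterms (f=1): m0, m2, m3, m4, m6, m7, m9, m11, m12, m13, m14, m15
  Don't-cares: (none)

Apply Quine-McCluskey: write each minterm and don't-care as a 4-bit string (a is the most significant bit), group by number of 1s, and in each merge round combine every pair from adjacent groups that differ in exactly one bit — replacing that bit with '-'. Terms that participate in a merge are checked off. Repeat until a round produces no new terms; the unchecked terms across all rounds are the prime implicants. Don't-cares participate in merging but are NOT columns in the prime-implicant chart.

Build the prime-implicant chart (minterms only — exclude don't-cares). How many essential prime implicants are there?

2

[col 0] 0000*, 0010*, 0011*, 0100*, 0110*, 0111*, 1001*, 1011*, 1100*, 1101*, 1110*, 1111*
[col 1] -011*, -100*, -110*, -111*, 0-00*, 0-10*, 0-11*, 00-0*, 001-*, 01-0*, 011-*, 1-01*, 1-11*, 10-1*, 11-0*, 11-1*, 110-*, 111-*
[col 2] --11, -1-0, -11-, 0--0, 0-1-, 1--1, 11--
Prime implicants: --11, -1-0, -11-, 0--0, 0-1-, 1--1, 11--
PI chart (minterm → PIs covering it):
  0 | 0--0  (sole → essential)
  2 | 0--0,0-1-
  3 | --11,0-1-
  4 | -1-0,0--0
  6 | -1-0,-11-,0--0,0-1-
  7 | --11,-11-,0-1-
  9 | 1--1  (sole → essential)
  11 | --11,1--1
  12 | -1-0,11--
  13 | 1--1,11--
  14 | -1-0,-11-,11--
  15 | --11,-11-,1--1,11--
Essential prime implicants: 0--0, 1--1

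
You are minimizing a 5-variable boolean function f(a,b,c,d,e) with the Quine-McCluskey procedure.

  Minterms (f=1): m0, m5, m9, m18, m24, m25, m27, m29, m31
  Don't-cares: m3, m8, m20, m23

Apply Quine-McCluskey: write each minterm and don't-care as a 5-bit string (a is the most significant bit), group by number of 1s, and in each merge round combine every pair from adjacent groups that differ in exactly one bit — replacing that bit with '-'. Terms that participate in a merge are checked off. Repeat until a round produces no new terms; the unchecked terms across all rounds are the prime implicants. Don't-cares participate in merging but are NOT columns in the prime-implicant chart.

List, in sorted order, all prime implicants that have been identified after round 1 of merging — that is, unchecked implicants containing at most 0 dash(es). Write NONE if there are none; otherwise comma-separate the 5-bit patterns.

00011, 00101, 10010, 10100

Round 0: 00000✓ 00011 00101 01000✓ 01001✓ 10010 10100 10111✓ 11000✓ 11001✓ 11011✓ 11101✓ 11111✓
Round 1: -1000✓ -1001✓ 0-000 0100-✓ 1-111 11-01✓ 11-11✓ 110-1✓ 1100-✓ 111-1✓
Round 2: -100- 11--1
PIs = {-100-, 0-000, 00011, 00101, 1-111, 10010, 10100, 11--1}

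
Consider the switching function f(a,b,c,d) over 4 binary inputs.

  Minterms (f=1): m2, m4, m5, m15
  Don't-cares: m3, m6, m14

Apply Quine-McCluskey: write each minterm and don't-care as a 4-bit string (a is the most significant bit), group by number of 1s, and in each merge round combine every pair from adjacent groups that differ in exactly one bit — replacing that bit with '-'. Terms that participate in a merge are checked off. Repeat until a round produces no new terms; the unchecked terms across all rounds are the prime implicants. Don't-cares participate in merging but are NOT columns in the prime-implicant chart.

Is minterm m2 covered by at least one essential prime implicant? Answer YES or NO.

NO

[col 0] 0010*, 0011*, 0100*, 0101*, 0110*, 1110*, 1111*
[col 1] -110, 0-10, 001-, 01-0, 010-, 111-
Prime implicants: -110, 0-10, 001-, 01-0, 010-, 111-
PI chart (minterm → PIs covering it):
  2 | 0-10,001-
  4 | 01-0,010-
  5 | 010-  (sole → essential)
  15 | 111-  (sole → essential)
Essential prime implicants: 010-, 111-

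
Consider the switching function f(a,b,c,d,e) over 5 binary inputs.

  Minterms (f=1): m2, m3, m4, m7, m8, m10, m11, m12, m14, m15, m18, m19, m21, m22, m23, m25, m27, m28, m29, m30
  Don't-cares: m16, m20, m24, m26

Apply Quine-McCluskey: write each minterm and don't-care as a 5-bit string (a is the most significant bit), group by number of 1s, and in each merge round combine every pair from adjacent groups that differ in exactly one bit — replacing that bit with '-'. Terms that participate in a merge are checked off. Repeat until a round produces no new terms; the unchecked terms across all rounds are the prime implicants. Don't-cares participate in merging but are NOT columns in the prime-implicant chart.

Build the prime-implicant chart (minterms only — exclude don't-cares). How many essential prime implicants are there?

3

size-2^0 implicants → 00010(✓)  00011(✓)  00100(✓)  00111(✓)  01000(✓)  01010(✓)  01011(✓)  01100(✓)  01110(✓)  01111(✓)  10000(✓)  10010(✓)  10011(✓)  10100(✓)  10101(✓)  10110(✓)  10111(✓)  11000(✓)  11001(✓)  11010(✓)  11011(✓)  11100(✓)  11101(✓)  11110(✓)
size-2^1 implicants → -0010(✓)  -0011(✓)  -0100(✓)  -0111(✓)  -1000(✓)  -1010(✓)  -1011(✓)  -1100(✓)  -1110(✓)  0-010(✓)  0-011(✓)  0-100(✓)  0-111(✓)  00-11(✓)  0001-(✓)  01-00(✓)  01-10(✓)  01-11(✓)  010-0(✓)  0101-(✓)  011-0(✓)  0111-(✓)  1-000(✓)  1-010(✓)  1-011(✓)  1-100(✓)  1-101(✓)  1-110(✓)  10-00(✓)  10-10(✓)  10-11(✓)  100-0(✓)  1001-(✓)  101-0(✓)  101-1(✓)  1010-(✓)  1011-(✓)  11-00(✓)  11-01(✓)  11-10(✓)  110-0(✓)  110-1(✓)  1100-(✓)  1101-(✓)  111-0(✓)  1110-(✓)
size-2^2 implicants → --010(✓)  --011(✓)  --100  -0-11  -001-(✓)  -1-00(✓)  -1-10(✓)  -10-0(✓)  -101-(✓)  -11-0(✓)  0--11  0-01-(✓)  01--0(✓)  01-1-  1--00(✓)  1--10(✓)  1-0-0(✓)  1-01-(✓)  1-1-0(✓)  1-10-  10--0(✓)  10-1-  101--  11--0(✓)  11-0-  110--
size-2^3 implicants → --01-  -1--0  1---0
Unchecked terms (primes): --01-, --100, -0-11, -1--0, 0--11, 01-1-, 1---0, 1-10-, 10-1-, 101--, 11-0-, 110--
Minterm coverage:
  m2 ⊆ --01- [E]
  m3 ⊆ --01-,-0-11,0--11
  m4 ⊆ --100 [E]
  m7 ⊆ -0-11,0--11
  m8 ⊆ -1--0 [E]
  m10 ⊆ --01-,-1--0,01-1-
  m11 ⊆ --01-,0--11,01-1-
  m12 ⊆ --100,-1--0
  m14 ⊆ -1--0,01-1-
  m15 ⊆ 0--11,01-1-
  m18 ⊆ --01-,1---0,10-1-
  m19 ⊆ --01-,-0-11,10-1-
  m21 ⊆ 1-10-,101--
  m22 ⊆ 1---0,10-1-,101--
  m23 ⊆ -0-11,10-1-,101--
  m25 ⊆ 11-0-,110--
  m27 ⊆ --01-,110--
  m28 ⊆ --100,-1--0,1---0,1-10-,11-0-
  m29 ⊆ 1-10-,11-0-
  m30 ⊆ -1--0,1---0
E = {--01-, --100, -1--0}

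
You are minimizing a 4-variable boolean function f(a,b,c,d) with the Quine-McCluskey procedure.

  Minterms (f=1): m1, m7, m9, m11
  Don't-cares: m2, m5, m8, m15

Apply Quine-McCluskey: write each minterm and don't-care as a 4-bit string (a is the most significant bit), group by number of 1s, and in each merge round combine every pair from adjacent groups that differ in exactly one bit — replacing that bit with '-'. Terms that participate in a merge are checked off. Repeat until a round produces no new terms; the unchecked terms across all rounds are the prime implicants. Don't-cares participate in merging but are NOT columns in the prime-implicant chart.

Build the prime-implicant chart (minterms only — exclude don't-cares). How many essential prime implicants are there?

size-2^0 implicants → 0001(✓)  0010  0101(✓)  0111(✓)  1000(✓)  1001(✓)  1011(✓)  1111(✓)
size-2^1 implicants → -001  -111  0-01  01-1  1-11  10-1  100-
Unchecked terms (primes): -001, -111, 0-01, 0010, 01-1, 1-11, 10-1, 100-
Minterm coverage:
  m1 ⊆ -001,0-01
  m7 ⊆ -111,01-1
  m9 ⊆ -001,10-1,100-
  m11 ⊆ 1-11,10-1
(no essential prime implicants)

0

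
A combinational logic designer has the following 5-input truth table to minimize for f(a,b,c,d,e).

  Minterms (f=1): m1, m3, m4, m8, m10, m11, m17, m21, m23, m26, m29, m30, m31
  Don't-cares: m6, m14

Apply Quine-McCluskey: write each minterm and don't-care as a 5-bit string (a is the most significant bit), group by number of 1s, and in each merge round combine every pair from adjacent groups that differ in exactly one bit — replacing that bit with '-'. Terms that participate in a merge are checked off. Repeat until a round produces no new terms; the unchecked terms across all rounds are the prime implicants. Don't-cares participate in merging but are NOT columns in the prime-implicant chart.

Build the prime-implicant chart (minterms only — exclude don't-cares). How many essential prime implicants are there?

4

Round 0: 00001✓ 00011✓ 00100✓ 00110✓ 01000✓ 01010✓ 01011✓ 01110✓ 10001✓ 10101✓ 10111✓ 11010✓ 11101✓ 11110✓ 11111✓
Round 1: -0001 -1010✓ -1110✓ 0-011 0-110 000-1 001-0 01-10✓ 010-0 0101- 1-101✓ 1-111✓ 10-01 101-1✓ 11-10✓ 111-1✓ 1111-
Round 2: -1-10 1-1-1
PIs = {-0001, -1-10, 0-011, 0-110, 000-1, 001-0, 010-0, 0101-, 1-1-1, 10-01, 1111-}
Coverage chart:
  m1: -0001,000-1
  m3: 0-011,000-1
  m4: 001-0 ←essential
  m8: 010-0 ←essential
  m10: -1-10,010-0,0101-
  m11: 0-011,0101-
  m17: -0001,10-01
  m21: 1-1-1,10-01
  m23: 1-1-1 ←essential
  m26: -1-10 ←essential
  m29: 1-1-1 ←essential
  m30: -1-10,1111-
  m31: 1-1-1,1111-
Essential: -1-10, 001-0, 010-0, 1-1-1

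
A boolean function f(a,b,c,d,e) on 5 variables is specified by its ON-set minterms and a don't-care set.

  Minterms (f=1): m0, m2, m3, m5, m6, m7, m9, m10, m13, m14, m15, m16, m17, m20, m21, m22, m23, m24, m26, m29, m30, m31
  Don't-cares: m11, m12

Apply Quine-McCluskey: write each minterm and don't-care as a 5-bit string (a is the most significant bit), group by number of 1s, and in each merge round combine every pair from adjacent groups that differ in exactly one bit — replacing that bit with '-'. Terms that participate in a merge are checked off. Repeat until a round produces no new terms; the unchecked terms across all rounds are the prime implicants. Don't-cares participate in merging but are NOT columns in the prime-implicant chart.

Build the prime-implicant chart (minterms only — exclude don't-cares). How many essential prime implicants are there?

size-2^0 implicants → 00000(✓)  00010(✓)  00011(✓)  00101(✓)  00110(✓)  00111(✓)  01001(✓)  01010(✓)  01011(✓)  01100(✓)  01101(✓)  01110(✓)  01111(✓)  10000(✓)  10001(✓)  10100(✓)  10101(✓)  10110(✓)  10111(✓)  11000(✓)  11010(✓)  11101(✓)  11110(✓)  11111(✓)
size-2^1 implicants → -0000  -0101(✓)  -0110(✓)  -0111(✓)  -1010(✓)  -1101(✓)  -1110(✓)  -1111(✓)  0-010(✓)  0-011(✓)  0-101(✓)  0-110(✓)  0-111(✓)  00-10(✓)  00-11(✓)  000-0  0001-(✓)  001-1(✓)  0011-(✓)  01-01(✓)  01-10(✓)  01-11(✓)  010-1(✓)  0101-(✓)  011-0(✓)  011-1(✓)  0110-(✓)  0111-(✓)  1-000  1-101(✓)  1-110(✓)  1-111(✓)  10-00(✓)  10-01(✓)  1000-(✓)  101-0(✓)  101-1(✓)  1010-(✓)  1011-(✓)  11-10(✓)  110-0  111-1(✓)  1111-(✓)
size-2^2 implicants → --101(✓)  --110(✓)  --111(✓)  -01-1(✓)  -011-(✓)  -1-10  -11-1(✓)  -111-(✓)  0--10(✓)  0--11(✓)  0-01-(✓)  0-1-1(✓)  0-11-(✓)  00-1-(✓)  01--1  01-1-(✓)  011--  1-1-1(✓)  1-11-(✓)  10-0-  101--
size-2^3 implicants → --1-1  --11-  0--1-
Unchecked terms (primes): --1-1, --11-, -0000, -1-10, 0--1-, 000-0, 01--1, 011--, 1-000, 10-0-, 101--, 110-0
Minterm coverage:
  m0 ⊆ -0000,000-0
  m2 ⊆ 0--1-,000-0
  m3 ⊆ 0--1- [E]
  m5 ⊆ --1-1 [E]
  m6 ⊆ --11-,0--1-
  m7 ⊆ --1-1,--11-,0--1-
  m9 ⊆ 01--1 [E]
  m10 ⊆ -1-10,0--1-
  m13 ⊆ --1-1,01--1,011--
  m14 ⊆ --11-,-1-10,0--1-,011--
  m15 ⊆ --1-1,--11-,0--1-,01--1,011--
  m16 ⊆ -0000,1-000,10-0-
  m17 ⊆ 10-0- [E]
  m20 ⊆ 10-0-,101--
  m21 ⊆ --1-1,10-0-,101--
  m22 ⊆ --11-,101--
  m23 ⊆ --1-1,--11-,101--
  m24 ⊆ 1-000,110-0
  m26 ⊆ -1-10,110-0
  m29 ⊆ --1-1 [E]
  m30 ⊆ --11-,-1-10
  m31 ⊆ --1-1,--11-
E = {--1-1, 0--1-, 01--1, 10-0-}

4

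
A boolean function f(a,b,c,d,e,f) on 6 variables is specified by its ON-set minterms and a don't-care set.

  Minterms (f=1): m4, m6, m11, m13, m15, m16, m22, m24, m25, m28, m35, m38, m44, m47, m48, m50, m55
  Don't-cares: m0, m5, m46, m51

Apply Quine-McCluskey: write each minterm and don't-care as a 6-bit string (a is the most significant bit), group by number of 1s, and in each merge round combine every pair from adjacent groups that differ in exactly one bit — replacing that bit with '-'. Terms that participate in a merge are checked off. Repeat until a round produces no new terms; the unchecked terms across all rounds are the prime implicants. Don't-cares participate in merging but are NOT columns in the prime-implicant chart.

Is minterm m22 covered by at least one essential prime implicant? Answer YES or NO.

YES

Round 0: 000000✓ 000100✓ 000101✓ 000110✓ 001011✓ 001101✓ 001111✓ 010000✓ 010110✓ 011000✓ 011001✓ 011100✓ 100011✓ 100110✓ 101100✓ 101110✓ 101111✓ 110000✓ 110010✓ 110011✓ 110111✓
Round 1: -00110 -01111 -10000 0-0000 0-0110 00-101 000-00 0001-0 00010- 001-11 0011-1 01-000 011-00 01100- 1-0011 10-110 1011-0 10111- 110-11 1100-0 11001-
PIs = {-00110, -01111, -10000, 0-0000, 0-0110, 00-101, 000-00, 0001-0, 00010-, 001-11, 0011-1, 01-000, 011-00, 01100-, 1-0011, 10-110, 1011-0, 10111-, 110-11, 1100-0, 11001-}
Coverage chart:
  m4: 000-00,0001-0,00010-
  m6: -00110,0-0110,0001-0
  m11: 001-11 ←essential
  m13: 00-101,0011-1
  m15: -01111,001-11,0011-1
  m16: -10000,0-0000,01-000
  m22: 0-0110 ←essential
  m24: 01-000,011-00,01100-
  m25: 01100- ←essential
  m28: 011-00 ←essential
  m35: 1-0011 ←essential
  m38: -00110,10-110
  m44: 1011-0 ←essential
  m47: -01111,10111-
  m48: -10000,1100-0
  m50: 1100-0,11001-
  m55: 110-11 ←essential
Essential: 0-0110, 001-11, 011-00, 01100-, 1-0011, 1011-0, 110-11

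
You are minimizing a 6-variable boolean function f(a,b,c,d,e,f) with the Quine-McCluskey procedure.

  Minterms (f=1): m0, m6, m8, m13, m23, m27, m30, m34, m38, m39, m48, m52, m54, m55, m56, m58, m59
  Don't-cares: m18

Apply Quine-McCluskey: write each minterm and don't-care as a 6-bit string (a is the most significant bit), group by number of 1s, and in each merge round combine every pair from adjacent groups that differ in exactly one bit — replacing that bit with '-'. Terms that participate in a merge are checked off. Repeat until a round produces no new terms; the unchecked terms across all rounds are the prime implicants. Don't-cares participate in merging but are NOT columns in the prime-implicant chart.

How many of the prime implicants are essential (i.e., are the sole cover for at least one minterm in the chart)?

size-2^0 implicants → 000000(✓)  000110(✓)  001000(✓)  001101  010010  010111(✓)  011011(✓)  011110  100010(✓)  100110(✓)  100111(✓)  110000(✓)  110100(✓)  110110(✓)  110111(✓)  111000(✓)  111010(✓)  111011(✓)
size-2^1 implicants → -00110  -10111  -11011  00-000  1-0110(✓)  1-0111(✓)  100-10  10011-(✓)  11-000  110-00  1101-0  11011-(✓)  1110-0  11101-
size-2^2 implicants → 1-011-
Unchecked terms (primes): -00110, -10111, -11011, 00-000, 001101, 010010, 011110, 1-011-, 100-10, 11-000, 110-00, 1101-0, 1110-0, 11101-
Minterm coverage:
  m0 ⊆ 00-000 [E]
  m6 ⊆ -00110 [E]
  m8 ⊆ 00-000 [E]
  m13 ⊆ 001101 [E]
  m23 ⊆ -10111 [E]
  m27 ⊆ -11011 [E]
  m30 ⊆ 011110 [E]
  m34 ⊆ 100-10 [E]
  m38 ⊆ -00110,1-011-,100-10
  m39 ⊆ 1-011- [E]
  m48 ⊆ 11-000,110-00
  m52 ⊆ 110-00,1101-0
  m54 ⊆ 1-011-,1101-0
  m55 ⊆ -10111,1-011-
  m56 ⊆ 11-000,1110-0
  m58 ⊆ 1110-0,11101-
  m59 ⊆ -11011,11101-
E = {-00110, -10111, -11011, 00-000, 001101, 011110, 1-011-, 100-10}

8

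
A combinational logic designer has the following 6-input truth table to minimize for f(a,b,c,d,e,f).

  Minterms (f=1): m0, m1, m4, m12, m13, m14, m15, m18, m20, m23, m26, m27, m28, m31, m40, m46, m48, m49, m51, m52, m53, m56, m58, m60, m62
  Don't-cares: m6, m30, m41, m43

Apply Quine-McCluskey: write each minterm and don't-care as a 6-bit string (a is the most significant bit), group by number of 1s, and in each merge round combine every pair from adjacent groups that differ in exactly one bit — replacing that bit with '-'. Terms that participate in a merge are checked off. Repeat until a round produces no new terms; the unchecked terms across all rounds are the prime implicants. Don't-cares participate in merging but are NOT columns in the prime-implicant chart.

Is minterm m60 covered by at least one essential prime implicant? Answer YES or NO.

NO

Round 0: 000000✓ 000001✓ 000100✓ 000110✓ 001100✓ 001101✓ 001110✓ 001111✓ 010010✓ 010100✓ 010111✓ 011010✓ 011011✓ 011100✓ 011110✓ 011111✓ 101000✓ 101001✓ 101011✓ 101110✓ 110000✓ 110001✓ 110011✓ 110100✓ 110101✓ 111000✓ 111010✓ 111100✓ 111110✓
Round 1: -01110✓ -10100✓ -11010✓ -11100✓ -11110✓ 0-0100✓ 0-1100✓ 0-1110✓ 0-1111✓ 00-100✓ 00-110✓ 000-00 00000- 0001-0✓ 0011-0✓ 0011-1✓ 00110-✓ 00111-✓ 01-010 01-100✓ 01-111 011-10✓ 011-11✓ 01101-✓ 0111-0✓ 01111-✓ 1-1000 1-1110✓ 1010-1 10100- 11-000✓ 11-100✓ 110-00✓ 110-01✓ 1100-1 11000-✓ 11010-✓ 111-00✓ 111-10✓ 1110-0✓ 1111-0✓
Round 2: --1110 -1-100 -11-10 -111-0 0--100 0-11-0 0-111- 00-1-0 0011-- 011-1- 11--00 110-0- 111--0
PIs = {--1110, -1-100, -11-10, -111-0, 0--100, 0-11-0, 0-111-, 00-1-0, 000-00, 00000-, 0011--, 01-010, 01-111, 011-1-, 1-1000, 1010-1, 10100-, 11--00, 110-0-, 1100-1, 111--0}
Coverage chart:
  m0: 000-00,00000-
  m1: 00000- ←essential
  m4: 0--100,00-1-0,000-00
  m12: 0--100,0-11-0,00-1-0,0011--
  m13: 0011-- ←essential
  m14: --1110,0-11-0,0-111-,00-1-0,0011--
  m15: 0-111-,0011--
  m18: 01-010 ←essential
  m20: -1-100,0--100
  m23: 01-111 ←essential
  m26: -11-10,01-010,011-1-
  m27: 011-1- ←essential
  m28: -1-100,-111-0,0--100,0-11-0
  m31: 0-111-,01-111,011-1-
  m40: 1-1000,10100-
  m46: --1110 ←essential
  m48: 11--00,110-0-
  m49: 110-0-,1100-1
  m51: 1100-1 ←essential
  m52: -1-100,11--00,110-0-
  m53: 110-0- ←essential
  m56: 1-1000,11--00,111--0
  m58: -11-10,111--0
  m60: -1-100,-111-0,11--00,111--0
  m62: --1110,-11-10,-111-0,111--0
Essential: --1110, 00000-, 0011--, 01-010, 01-111, 011-1-, 110-0-, 1100-1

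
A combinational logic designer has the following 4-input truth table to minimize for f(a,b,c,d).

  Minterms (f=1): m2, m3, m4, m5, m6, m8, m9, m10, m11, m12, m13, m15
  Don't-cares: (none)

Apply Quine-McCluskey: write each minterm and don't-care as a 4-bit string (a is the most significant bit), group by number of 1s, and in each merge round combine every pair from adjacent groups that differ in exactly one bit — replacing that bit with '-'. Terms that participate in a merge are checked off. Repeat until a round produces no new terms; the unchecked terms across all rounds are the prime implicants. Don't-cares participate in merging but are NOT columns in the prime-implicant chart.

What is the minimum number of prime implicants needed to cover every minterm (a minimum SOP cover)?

[col 0] 0010*, 0011*, 0100*, 0101*, 0110*, 1000*, 1001*, 1010*, 1011*, 1100*, 1101*, 1111*
[col 1] -010*, -011*, -100*, -101*, 0-10, 001-*, 01-0, 010-*, 1-00*, 1-01*, 1-11*, 10-0*, 10-1*, 100-*, 101-*, 11-1*, 110-*
[col 2] -01-, -10-, 1--1, 1-0-, 10--
Prime implicants: -01-, -10-, 0-10, 01-0, 1--1, 1-0-, 10--
PI chart (minterm → PIs covering it):
  2 | -01-,0-10
  3 | -01-  (sole → essential)
  4 | -10-,01-0
  5 | -10-  (sole → essential)
  6 | 0-10,01-0
  8 | 1-0-,10--
  9 | 1--1,1-0-,10--
  10 | -01-,10--
  11 | -01-,1--1,10--
  12 | -10-,1-0-
  13 | -10-,1--1,1-0-
  15 | 1--1  (sole → essential)
Essential prime implicants: -01-, -10-, 1--1
Petrick residual → 0-10, 1-0-
Minimum SOP uses 5 PIs: b'c + bc' + a'cd' + ad + ac'

5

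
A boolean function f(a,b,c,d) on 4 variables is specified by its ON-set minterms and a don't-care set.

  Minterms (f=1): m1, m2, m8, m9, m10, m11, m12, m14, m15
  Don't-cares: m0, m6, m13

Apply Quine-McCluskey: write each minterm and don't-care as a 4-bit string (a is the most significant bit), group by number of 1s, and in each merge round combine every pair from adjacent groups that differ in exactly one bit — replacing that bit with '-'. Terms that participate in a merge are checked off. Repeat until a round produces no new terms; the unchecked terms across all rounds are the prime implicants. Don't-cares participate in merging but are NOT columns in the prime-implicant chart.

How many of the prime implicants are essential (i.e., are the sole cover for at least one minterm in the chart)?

2

[col 0] 0000*, 0001*, 0010*, 0110*, 1000*, 1001*, 1010*, 1011*, 1100*, 1101*, 1110*, 1111*
[col 1] -000*, -001*, -010*, -110*, 0-10*, 00-0*, 000-*, 1-00*, 1-01*, 1-10*, 1-11*, 10-0*, 10-1*, 100-*, 101-*, 11-0*, 11-1*, 110-*, 111-*
[col 2] --10, -0-0, -00-, 1--0*, 1--1*, 1-0-*, 1-1-*, 10--*, 11--*
[col 3] 1---
Prime implicants: --10, -0-0, -00-, 1---
PI chart (minterm → PIs covering it):
  1 | -00-  (sole → essential)
  2 | --10,-0-0
  8 | -0-0,-00-,1---
  9 | -00-,1---
  10 | --10,-0-0,1---
  11 | 1---  (sole → essential)
  12 | 1---  (sole → essential)
  14 | --10,1---
  15 | 1---  (sole → essential)
Essential prime implicants: -00-, 1---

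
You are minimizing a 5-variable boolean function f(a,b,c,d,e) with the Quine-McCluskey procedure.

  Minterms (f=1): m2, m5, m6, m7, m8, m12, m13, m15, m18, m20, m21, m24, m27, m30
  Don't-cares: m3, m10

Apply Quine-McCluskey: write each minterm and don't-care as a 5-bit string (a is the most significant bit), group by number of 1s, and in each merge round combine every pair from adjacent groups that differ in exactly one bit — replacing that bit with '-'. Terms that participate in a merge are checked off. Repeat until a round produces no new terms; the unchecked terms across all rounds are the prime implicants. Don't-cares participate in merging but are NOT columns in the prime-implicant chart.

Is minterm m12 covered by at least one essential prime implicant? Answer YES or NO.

size-2^0 implicants → 00010(✓)  00011(✓)  00101(✓)  00110(✓)  00111(✓)  01000(✓)  01010(✓)  01100(✓)  01101(✓)  01111(✓)  10010(✓)  10100(✓)  10101(✓)  11000(✓)  11011  11110
size-2^1 implicants → -0010  -0101  -1000  0-010  0-101(✓)  0-111(✓)  00-10(✓)  00-11(✓)  0001-(✓)  001-1(✓)  0011-(✓)  01-00  010-0  011-1(✓)  0110-  1010-
size-2^2 implicants → 0-1-1  00-1-
Unchecked terms (primes): -0010, -0101, -1000, 0-010, 0-1-1, 00-1-, 01-00, 010-0, 0110-, 1010-, 11011, 11110
Minterm coverage:
  m2 ⊆ -0010,0-010,00-1-
  m5 ⊆ -0101,0-1-1
  m6 ⊆ 00-1- [E]
  m7 ⊆ 0-1-1,00-1-
  m8 ⊆ -1000,01-00,010-0
  m12 ⊆ 01-00,0110-
  m13 ⊆ 0-1-1,0110-
  m15 ⊆ 0-1-1 [E]
  m18 ⊆ -0010 [E]
  m20 ⊆ 1010- [E]
  m21 ⊆ -0101,1010-
  m24 ⊆ -1000 [E]
  m27 ⊆ 11011 [E]
  m30 ⊆ 11110 [E]
E = {-0010, -1000, 0-1-1, 00-1-, 1010-, 11011, 11110}

NO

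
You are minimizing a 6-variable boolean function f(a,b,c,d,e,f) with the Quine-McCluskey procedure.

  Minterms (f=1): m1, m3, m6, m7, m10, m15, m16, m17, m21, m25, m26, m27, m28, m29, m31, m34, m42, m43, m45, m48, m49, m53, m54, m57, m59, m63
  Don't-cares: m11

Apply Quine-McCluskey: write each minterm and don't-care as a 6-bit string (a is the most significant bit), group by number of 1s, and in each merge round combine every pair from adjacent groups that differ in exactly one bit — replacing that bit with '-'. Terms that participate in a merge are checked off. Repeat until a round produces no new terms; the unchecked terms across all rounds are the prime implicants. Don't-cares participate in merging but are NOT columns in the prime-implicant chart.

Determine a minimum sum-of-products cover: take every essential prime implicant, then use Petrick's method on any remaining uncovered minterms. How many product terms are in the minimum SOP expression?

size-2^0 implicants → 000001(✓)  000011(✓)  000110(✓)  000111(✓)  001010(✓)  001011(✓)  001111(✓)  010000(✓)  010001(✓)  010101(✓)  011001(✓)  011010(✓)  011011(✓)  011100(✓)  011101(✓)  011111(✓)  100010(✓)  101010(✓)  101011(✓)  101101  110000(✓)  110001(✓)  110101(✓)  110110  111001(✓)  111011(✓)  111111(✓)
size-2^1 implicants → -01010(✓)  -01011(✓)  -10000(✓)  -10001(✓)  -10101(✓)  -11001(✓)  -11011(✓)  -11111(✓)  0-0001  0-1010(✓)  0-1011(✓)  0-1111(✓)  00-011(✓)  00-111(✓)  000-11(✓)  0000-1  00011-  001-11(✓)  00101-(✓)  01-001(✓)  01-101(✓)  010-01(✓)  01000-(✓)  011-01(✓)  011-11(✓)  0110-1(✓)  01101-(✓)  0111-1(✓)  01110-  1-1011(✓)  10-010  10101-(✓)  11-001(✓)  110-01(✓)  11000-(✓)  111-11(✓)  1110-1(✓)
size-2^2 implicants → --1011  -0101-  -1-001  -10-01  -1000-  -11-11  -110-1  0-1-11  0-101-  00--11  01--01  011--1
Unchecked terms (primes): --1011, -0101-, -1-001, -10-01, -1000-, -11-11, -110-1, 0-0001, 0-1-11, 0-101-, 00--11, 0000-1, 00011-, 01--01, 011--1, 01110-, 10-010, 101101, 110110
Minterm coverage:
  m1 ⊆ 0-0001,0000-1
  m3 ⊆ 00--11,0000-1
  m6 ⊆ 00011- [E]
  m7 ⊆ 00--11,00011-
  m10 ⊆ -0101-,0-101-
  m15 ⊆ 0-1-11,00--11
  m16 ⊆ -1000- [E]
  m17 ⊆ -1-001,-10-01,-1000-,0-0001,01--01
  m21 ⊆ -10-01,01--01
  m25 ⊆ -1-001,-110-1,01--01,011--1
  m26 ⊆ 0-101- [E]
  m27 ⊆ --1011,-11-11,-110-1,0-1-11,0-101-,011--1
  m28 ⊆ 01110- [E]
  m29 ⊆ 01--01,011--1,01110-
  m31 ⊆ -11-11,0-1-11,011--1
  m34 ⊆ 10-010 [E]
  m42 ⊆ -0101-,10-010
  m43 ⊆ --1011,-0101-
  m45 ⊆ 101101 [E]
  m48 ⊆ -1000- [E]
  m49 ⊆ -1-001,-10-01,-1000-
  m53 ⊆ -10-01 [E]
  m54 ⊆ 110110 [E]
  m57 ⊆ -1-001,-110-1
  m59 ⊆ --1011,-11-11,-110-1
  m63 ⊆ -11-11 [E]
E = {-10-01, -1000-, -11-11, 0-101-, 00011-, 01110-, 10-010, 101101, 110110}
Petrick residual → --1011, -1-001, 0-0001, 00--11
Cover = cd'ef + bd'e'f + bc'e'f + bc'd'e' + bcef + a'c'd'e'f + a'cd'e + a'b'ef + a'b'c'de + a'bcde' + ab'd'ef' + ab'cde'f + abc'def'  |cover|=13

13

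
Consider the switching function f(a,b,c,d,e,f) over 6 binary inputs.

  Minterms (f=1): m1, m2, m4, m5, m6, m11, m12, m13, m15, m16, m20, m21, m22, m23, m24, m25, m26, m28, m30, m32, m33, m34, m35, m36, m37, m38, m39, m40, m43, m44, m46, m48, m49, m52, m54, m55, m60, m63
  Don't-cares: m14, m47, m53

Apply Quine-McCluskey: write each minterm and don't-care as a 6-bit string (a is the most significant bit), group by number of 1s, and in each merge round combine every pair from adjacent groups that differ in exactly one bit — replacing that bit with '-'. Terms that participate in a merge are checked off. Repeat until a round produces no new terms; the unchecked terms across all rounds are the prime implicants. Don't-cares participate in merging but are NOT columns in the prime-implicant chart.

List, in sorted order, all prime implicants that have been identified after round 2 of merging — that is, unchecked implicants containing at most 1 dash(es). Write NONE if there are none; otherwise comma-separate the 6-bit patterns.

01100-

[col 0] 000001*, 000010*, 000100*, 000101*, 000110*, 001011*, 001100*, 001101*, 001110*, 001111*, 010000*, 010100*, 010101*, 010110*, 010111*, 011000*, 011001*, 011010*, 011100*, 011110*, 100000*, 100001*, 100010*, 100011*, 100100*, 100101*, 100110*, 100111*, 101000*, 101011*, 101100*, 101110*, 101111*, 110000*, 110001*, 110100*, 110101*, 110110*, 110111*, 111100*, 111111*
[col 1] -00001*, -00010*, -00100*, -00101*, -00110*, -01011*, -01100*, -01110*, -01111*, -10000*, -10100*, -10101*, -10110*, -10111*, -11100*, 0-0100*, 0-0101*, 0-0110*, 0-1100*, 0-1110*, 00-100*, 00-101*, 00-110*, 000-01*, 000-10*, 0001-0*, 00010-*, 001-11*, 0011-0*, 0011-1*, 00110-*, 00111-*, 01-000*, 01-100*, 01-110*, 010-00*, 0101-0*, 0101-1*, 01010-*, 01011-*, 011-00*, 011-10*, 0110-0*, 01100-, 0111-0*, 1-0000*, 1-0001*, 1-0100*, 1-0101*, 1-0110*, 1-0111*, 1-1100*, 1-1111*, 10-000*, 10-011*, 10-100*, 10-110*, 10-111*, 100-00*, 100-01*, 100-10*, 100-11*, 1000-0*, 1000-1*, 10000-*, 10001-*, 1001-0*, 1001-1*, 10010-*, 10011-*, 101-00*, 101-11*, 1011-0*, 10111-*, 11-100*, 11-111*, 110-00*, 110-01*, 11000-*, 1101-0*, 1101-1*, 11010-*, 11011-*
[col 2] --0100*, --0101*, --0110*, --1100*, -0-100*, -0-110*, -00-01, -00-10, -001-0*, -0010-*, -01-11, -011-0*, -0111-, -1-100*, -10-00, -101-0*, -101-1*, -1010-*, -1011-*, 0--100*, 0--110*, 0-01-0*, 0-010-*, 0-11-0*, 00-1-0*, 00-10-, 0011--, 01--00, 01-1-0*, 0101--*, 011--0, 1--100*, 1--111, 1-0-00*, 1-0-01*, 1-000-*, 1-01-0*, 1-01-1*, 1-010-*, 1-011-*, 10--00, 10--11, 10-1-0*, 10-11-, 100--0*, 100--1*, 100-0-*, 100-1-*, 1000--*, 1001--*, 110-0-*, 1101--*
[col 3] ---100, --01-0, --010-, -0-1-0, -101--, 0--1-0, 1-0-0-, 1-01--, 100---
Prime implicants: ---100, --01-0, --010-, -0-1-0, -00-01, -00-10, -01-11, -0111-, -10-00, -101--, 0--1-0, 00-10-, 0011--, 01--00, 011--0, 01100-, 1--111, 1-0-0-, 1-01--, 10--00, 10--11, 10-11-, 100---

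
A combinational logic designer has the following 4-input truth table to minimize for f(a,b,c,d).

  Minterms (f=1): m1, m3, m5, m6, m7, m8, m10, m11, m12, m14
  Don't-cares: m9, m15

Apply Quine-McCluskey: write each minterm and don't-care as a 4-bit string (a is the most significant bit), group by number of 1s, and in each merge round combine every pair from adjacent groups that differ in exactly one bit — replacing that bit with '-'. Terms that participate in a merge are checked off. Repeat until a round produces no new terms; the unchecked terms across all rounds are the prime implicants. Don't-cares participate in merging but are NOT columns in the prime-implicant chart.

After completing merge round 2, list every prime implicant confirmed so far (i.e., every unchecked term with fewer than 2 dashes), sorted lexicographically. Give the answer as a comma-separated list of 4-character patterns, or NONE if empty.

Round 0: 0001✓ 0011✓ 0101✓ 0110✓ 0111✓ 1000✓ 1001✓ 1010✓ 1011✓ 1100✓ 1110✓ 1111✓
Round 1: -001✓ -011✓ -110✓ -111✓ 0-01✓ 0-11✓ 00-1✓ 01-1✓ 011-✓ 1-00✓ 1-10✓ 1-11✓ 10-0✓ 10-1✓ 100-✓ 101-✓ 11-0✓ 111-✓
Round 2: --11 -0-1 -11- 0--1 1--0 1-1- 10--
PIs = {--11, -0-1, -11-, 0--1, 1--0, 1-1-, 10--}

NONE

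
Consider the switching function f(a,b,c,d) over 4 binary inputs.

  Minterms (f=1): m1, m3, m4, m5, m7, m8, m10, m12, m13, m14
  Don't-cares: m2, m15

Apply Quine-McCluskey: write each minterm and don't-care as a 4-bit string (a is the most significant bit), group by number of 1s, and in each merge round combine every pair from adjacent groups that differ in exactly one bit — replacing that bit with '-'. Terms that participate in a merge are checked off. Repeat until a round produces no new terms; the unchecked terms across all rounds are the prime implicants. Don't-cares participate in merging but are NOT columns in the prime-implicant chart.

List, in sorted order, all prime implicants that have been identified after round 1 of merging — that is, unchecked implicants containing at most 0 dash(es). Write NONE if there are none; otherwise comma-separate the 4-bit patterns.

size-2^0 implicants → 0001(✓)  0010(✓)  0011(✓)  0100(✓)  0101(✓)  0111(✓)  1000(✓)  1010(✓)  1100(✓)  1101(✓)  1110(✓)  1111(✓)
size-2^1 implicants → -010  -100(✓)  -101(✓)  -111(✓)  0-01(✓)  0-11(✓)  00-1(✓)  001-  01-1(✓)  010-(✓)  1-00(✓)  1-10(✓)  10-0(✓)  11-0(✓)  11-1(✓)  110-(✓)  111-(✓)
size-2^2 implicants → -1-1  -10-  0--1  1--0  11--
Unchecked terms (primes): -010, -1-1, -10-, 0--1, 001-, 1--0, 11--

NONE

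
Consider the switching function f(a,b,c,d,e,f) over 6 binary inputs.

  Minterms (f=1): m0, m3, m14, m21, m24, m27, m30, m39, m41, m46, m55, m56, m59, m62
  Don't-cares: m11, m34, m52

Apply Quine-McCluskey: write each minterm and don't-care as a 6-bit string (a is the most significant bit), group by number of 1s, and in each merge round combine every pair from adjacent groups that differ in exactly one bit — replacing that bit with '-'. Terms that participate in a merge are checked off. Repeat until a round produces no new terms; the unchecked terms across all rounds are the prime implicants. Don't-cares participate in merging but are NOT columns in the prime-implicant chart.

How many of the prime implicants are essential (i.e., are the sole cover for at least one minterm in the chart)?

Round 0: 000000 000011✓ 001011✓ 001110✓ 010101 011000✓ 011011✓ 011110✓ 100010 100111✓ 101001 101110✓ 110100 110111✓ 111000✓ 111011✓ 111110✓
Round 1: -01110✓ -11000 -11011 -11110✓ 0-1011 0-1110✓ 00-011 1-0111 1-1110✓
Round 2: --1110
PIs = {--1110, -11000, -11011, 0-1011, 00-011, 000000, 010101, 1-0111, 100010, 101001, 110100}
Coverage chart:
  m0: 000000 ←essential
  m3: 00-011 ←essential
  m14: --1110 ←essential
  m21: 010101 ←essential
  m24: -11000 ←essential
  m27: -11011,0-1011
  m30: --1110 ←essential
  m39: 1-0111 ←essential
  m41: 101001 ←essential
  m46: --1110 ←essential
  m55: 1-0111 ←essential
  m56: -11000 ←essential
  m59: -11011 ←essential
  m62: --1110 ←essential
Essential: --1110, -11000, -11011, 00-011, 000000, 010101, 1-0111, 101001

8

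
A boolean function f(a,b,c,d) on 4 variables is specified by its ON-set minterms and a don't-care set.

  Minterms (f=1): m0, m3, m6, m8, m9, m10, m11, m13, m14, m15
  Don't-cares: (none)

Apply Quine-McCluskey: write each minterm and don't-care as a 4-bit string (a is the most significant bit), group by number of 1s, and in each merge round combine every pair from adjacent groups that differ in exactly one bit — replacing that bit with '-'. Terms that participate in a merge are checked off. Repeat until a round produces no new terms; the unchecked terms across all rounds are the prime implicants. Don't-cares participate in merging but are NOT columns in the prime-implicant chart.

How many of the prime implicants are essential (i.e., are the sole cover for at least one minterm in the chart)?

4

size-2^0 implicants → 0000(✓)  0011(✓)  0110(✓)  1000(✓)  1001(✓)  1010(✓)  1011(✓)  1101(✓)  1110(✓)  1111(✓)
size-2^1 implicants → -000  -011  -110  1-01(✓)  1-10(✓)  1-11(✓)  10-0(✓)  10-1(✓)  100-(✓)  101-(✓)  11-1(✓)  111-(✓)
size-2^2 implicants → 1--1  1-1-  10--
Unchecked terms (primes): -000, -011, -110, 1--1, 1-1-, 10--
Minterm coverage:
  m0 ⊆ -000 [E]
  m3 ⊆ -011 [E]
  m6 ⊆ -110 [E]
  m8 ⊆ -000,10--
  m9 ⊆ 1--1,10--
  m10 ⊆ 1-1-,10--
  m11 ⊆ -011,1--1,1-1-,10--
  m13 ⊆ 1--1 [E]
  m14 ⊆ -110,1-1-
  m15 ⊆ 1--1,1-1-
E = {-000, -011, -110, 1--1}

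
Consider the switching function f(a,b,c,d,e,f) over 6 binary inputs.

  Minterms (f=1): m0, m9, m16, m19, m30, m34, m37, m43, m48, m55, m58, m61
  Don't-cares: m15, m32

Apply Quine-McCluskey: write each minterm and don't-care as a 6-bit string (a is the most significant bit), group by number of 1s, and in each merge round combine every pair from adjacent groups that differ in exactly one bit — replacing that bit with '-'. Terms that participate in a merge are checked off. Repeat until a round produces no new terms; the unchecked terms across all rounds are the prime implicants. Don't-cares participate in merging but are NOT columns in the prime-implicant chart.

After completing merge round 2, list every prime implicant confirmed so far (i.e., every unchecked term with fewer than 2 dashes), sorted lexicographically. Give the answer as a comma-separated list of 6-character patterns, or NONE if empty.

001001, 001111, 010011, 011110, 1000-0, 100101, 101011, 110111, 111010, 111101

size-2^0 implicants → 000000(✓)  001001  001111  010000(✓)  010011  011110  100000(✓)  100010(✓)  100101  101011  110000(✓)  110111  111010  111101
size-2^1 implicants → -00000(✓)  -10000(✓)  0-0000(✓)  1-0000(✓)  1000-0
size-2^2 implicants → --0000
Unchecked terms (primes): --0000, 001001, 001111, 010011, 011110, 1000-0, 100101, 101011, 110111, 111010, 111101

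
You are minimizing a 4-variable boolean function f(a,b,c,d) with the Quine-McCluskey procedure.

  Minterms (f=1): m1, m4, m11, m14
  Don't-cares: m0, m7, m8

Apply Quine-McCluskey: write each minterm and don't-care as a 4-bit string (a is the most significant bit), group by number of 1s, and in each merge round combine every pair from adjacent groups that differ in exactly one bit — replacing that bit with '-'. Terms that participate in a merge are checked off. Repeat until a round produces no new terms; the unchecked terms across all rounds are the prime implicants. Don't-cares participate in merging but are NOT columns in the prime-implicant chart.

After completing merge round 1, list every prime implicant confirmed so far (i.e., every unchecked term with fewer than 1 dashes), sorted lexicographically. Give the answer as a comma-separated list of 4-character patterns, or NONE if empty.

0111, 1011, 1110

[col 0] 0000*, 0001*, 0100*, 0111, 1000*, 1011, 1110
[col 1] -000, 0-00, 000-
Prime implicants: -000, 0-00, 000-, 0111, 1011, 1110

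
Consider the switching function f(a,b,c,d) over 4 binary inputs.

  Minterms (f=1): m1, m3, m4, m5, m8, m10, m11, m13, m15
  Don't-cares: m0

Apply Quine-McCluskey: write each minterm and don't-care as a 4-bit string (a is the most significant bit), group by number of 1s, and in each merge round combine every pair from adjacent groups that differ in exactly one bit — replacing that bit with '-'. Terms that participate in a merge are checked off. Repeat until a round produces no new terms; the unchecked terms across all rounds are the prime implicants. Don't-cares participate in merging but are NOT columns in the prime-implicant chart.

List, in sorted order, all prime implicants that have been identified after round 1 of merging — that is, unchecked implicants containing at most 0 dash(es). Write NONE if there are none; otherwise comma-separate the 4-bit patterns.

NONE

[col 0] 0000*, 0001*, 0011*, 0100*, 0101*, 1000*, 1010*, 1011*, 1101*, 1111*
[col 1] -000, -011, -101, 0-00*, 0-01*, 00-1, 000-*, 010-*, 1-11, 10-0, 101-, 11-1
[col 2] 0-0-
Prime implicants: -000, -011, -101, 0-0-, 00-1, 1-11, 10-0, 101-, 11-1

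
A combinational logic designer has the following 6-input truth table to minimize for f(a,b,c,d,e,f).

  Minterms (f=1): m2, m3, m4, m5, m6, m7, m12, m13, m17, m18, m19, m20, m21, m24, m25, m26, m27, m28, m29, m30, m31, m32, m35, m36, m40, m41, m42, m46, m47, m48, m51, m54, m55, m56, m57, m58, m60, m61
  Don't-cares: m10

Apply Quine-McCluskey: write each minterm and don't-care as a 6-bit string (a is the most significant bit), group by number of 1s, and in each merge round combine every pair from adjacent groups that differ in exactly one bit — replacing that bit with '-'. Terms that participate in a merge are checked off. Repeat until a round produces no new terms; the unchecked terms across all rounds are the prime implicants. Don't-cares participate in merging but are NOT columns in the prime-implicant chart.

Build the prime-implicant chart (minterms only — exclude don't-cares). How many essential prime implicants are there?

8

Round 0: 000010✓ 000011✓ 000100✓ 000101✓ 000110✓ 000111✓ 001010✓ 001100✓ 001101✓ 010001✓ 010010✓ 010011✓ 010100✓ 010101✓ 011000✓ 011001✓ 011010✓ 011011✓ 011100✓ 011101✓ 011110✓ 011111✓ 100000✓ 100011✓ 100100✓ 101000✓ 101001✓ 101010✓ 101110✓ 101111✓ 110000✓ 110011✓ 110110✓ 110111✓ 111000✓ 111001✓ 111010✓ 111100✓ 111101✓
Round 1: -00011✓ -00100 -01010✓ -10011✓ -11000✓ -11001✓ -11010✓ -11100✓ -11101✓ 0-0010✓ 0-0011✓ 0-0100✓ 0-0101✓ 0-1010✓ 0-1100✓ 0-1101✓ 00-010✓ 00-100✓ 00-101✓ 000-10✓ 000-11✓ 00001-✓ 0001-0✓ 0001-1✓ 00010-✓ 00011-✓ 00110-✓ 01-001✓ 01-010✓ 01-011✓ 01-100✓ 01-101✓ 010-01✓ 0100-1✓ 01001-✓ 01010-✓ 011-00✓ 011-01✓ 011-10✓ 011-11✓ 0110-0✓ 0110-1✓ 01100-✓ 01101-✓ 0111-0✓ 0111-1✓ 01110-✓ 01111-✓ 1-0000✓ 1-0011✓ 1-1000✓ 1-1001✓ 1-1010✓ 10-000✓ 100-00 101-10 1010-0✓ 10100-✓ 10111- 11-000✓ 110-11 11011- 111-00✓ 111-01✓ 1110-0✓ 11100-✓ 11110-✓
Round 2: --0011 --1010 -11-00✓ -11-01✓ -110-0 -1100-✓ -1110-✓ 0--010 0--100✓ 0--101✓ 0-001- 0-010-✓ 0-110-✓ 00-10-✓ 000-1- 0001-- 01--01 01-0-1 01-01- 01-10-✓ 011--0✓ 011--1✓ 011-0-✓ 011-1-✓ 0110--✓ 0111--✓ 1--000 1-10-0 1-100- 111-0-✓
Round 3: -11-0- 0--10- 011---
PIs = {--0011, --1010, -00100, -11-0-, -110-0, 0--010, 0--10-, 0-001-, 000-1-, 0001--, 01--01, 01-0-1, 01-01-, 011---, 1--000, 1-10-0, 1-100-, 100-00, 101-10, 10111-, 110-11, 11011-}
Coverage chart:
  m2: 0--010,0-001-,000-1-
  m3: --0011,0-001-,000-1-
  m4: -00100,0--10-,0001--
  m5: 0--10-,0001--
  m6: 000-1-,0001--
  m7: 000-1-,0001--
  m12: 0--10- ←essential
  m13: 0--10- ←essential
  m17: 01--01,01-0-1
  m18: 0--010,0-001-,01-01-
  m19: --0011,0-001-,01-0-1,01-01-
  m20: 0--10- ←essential
  m21: 0--10-,01--01
  m24: -11-0-,-110-0,011---
  m25: -11-0-,01--01,01-0-1,011---
  m26: --1010,-110-0,0--010,01-01-,011---
  m27: 01-0-1,01-01-,011---
  m28: -11-0-,0--10-,011---
  m29: -11-0-,0--10-,01--01,011---
  m30: 011--- ←essential
  m31: 011--- ←essential
  m32: 1--000,100-00
  m35: --0011 ←essential
  m36: -00100,100-00
  m40: 1--000,1-10-0,1-100-
  m41: 1-100- ←essential
  m42: --1010,1-10-0,101-10
  m46: 101-10,10111-
  m47: 10111- ←essential
  m48: 1--000 ←essential
  m51: --0011,110-11
  m54: 11011- ←essential
  m55: 110-11,11011-
  m56: -11-0-,-110-0,1--000,1-10-0,1-100-
  m57: -11-0-,1-100-
  m58: --1010,-110-0,1-10-0
  m60: -11-0- ←essential
  m61: -11-0- ←essential
Essential: --0011, -11-0-, 0--10-, 011---, 1--000, 1-100-, 10111-, 11011-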